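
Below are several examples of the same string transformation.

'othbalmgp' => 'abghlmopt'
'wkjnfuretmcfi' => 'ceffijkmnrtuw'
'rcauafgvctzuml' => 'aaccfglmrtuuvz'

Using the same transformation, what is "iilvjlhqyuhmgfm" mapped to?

fghhiijllmmquvy

Rule — sort the characters into alphabetical order.
Applying that to "iilvjlhqyuhmgfm" gives "fghhiijllmmquvy".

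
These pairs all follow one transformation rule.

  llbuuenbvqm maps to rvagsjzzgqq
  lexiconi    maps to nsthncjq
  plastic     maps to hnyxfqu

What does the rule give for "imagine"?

jsnlfrn

Rule — shift every letter 5 places forward in the alphabet (wrapping around), then reverse the string.
On "imagine": the first step gives "nrflnsj", and the second then gives "jsnlfrn".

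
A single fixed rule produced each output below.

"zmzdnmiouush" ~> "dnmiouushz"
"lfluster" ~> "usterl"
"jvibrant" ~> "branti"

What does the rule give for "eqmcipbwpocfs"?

Looking at the pairs, the operation is to delete the first 2 characters, then move the first character to the end.
Working it through for "eqmcipbwpocfs": intermediate "mcipbwpocfs", final "cipbwpocfsm".

cipbwpocfsm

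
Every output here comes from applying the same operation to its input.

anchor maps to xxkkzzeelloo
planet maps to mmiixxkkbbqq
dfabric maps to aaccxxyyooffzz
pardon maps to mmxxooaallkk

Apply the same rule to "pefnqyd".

mmbbcckknnvvaa

The pattern: shift every letter 3 places backward in the alphabet (wrapping around), then double every character.
On "pefnqyd": the first step gives "mbcknva", and the second then gives "mmbbcckknnvvaa".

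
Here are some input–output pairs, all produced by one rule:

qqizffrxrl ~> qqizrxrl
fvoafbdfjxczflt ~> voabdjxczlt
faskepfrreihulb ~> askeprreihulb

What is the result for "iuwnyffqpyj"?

iuwnyqpyj

Looking at the pairs, the operation is to remove every "f".
So "iuwnyffqpyj" becomes "iuwnyqpyj".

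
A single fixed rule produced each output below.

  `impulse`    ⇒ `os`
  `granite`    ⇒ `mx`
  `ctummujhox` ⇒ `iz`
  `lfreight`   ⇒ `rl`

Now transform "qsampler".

The pattern: shift every letter 6 places forward in the alphabet (wrapping around), then keep only the first 2 characters.
"qsampler" → "wygsvrkx" → "wy".

wy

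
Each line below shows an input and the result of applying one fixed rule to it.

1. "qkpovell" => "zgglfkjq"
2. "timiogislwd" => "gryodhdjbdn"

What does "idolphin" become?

Each output is the input with this applied: shift every letter 5 places backward in the alphabet (wrapping around), then move the last 3 characters to the front (rotate right by 3).
Starting from "idolphin": after the first operation, "dyjgkcdi"; after the second, "cdidyjgk".

cdidyjgk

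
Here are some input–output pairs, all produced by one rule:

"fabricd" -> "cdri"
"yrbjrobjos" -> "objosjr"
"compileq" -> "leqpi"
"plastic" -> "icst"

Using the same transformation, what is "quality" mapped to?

tyli

What's happening: delete the first 3 characters, then move the first 2 characters to the end (rotate left by 2).
On "quality": the first step gives "lity", and the second then gives "tyli".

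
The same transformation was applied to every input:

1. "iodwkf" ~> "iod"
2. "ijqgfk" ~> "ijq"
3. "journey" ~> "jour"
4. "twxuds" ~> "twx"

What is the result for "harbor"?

What's happening: delete the last 3 characters.
On "harbor" that produces "har".

har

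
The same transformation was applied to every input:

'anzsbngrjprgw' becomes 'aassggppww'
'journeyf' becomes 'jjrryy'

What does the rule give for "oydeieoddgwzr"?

ooeeooggrr

Each output is the input with this applied: keep one character in every 3, starting at position 1 (positions 1st, 4th, 7th, ...), then double every character.
"oydeieoddgwzr" → "oeogr" → "ooeeooggrr".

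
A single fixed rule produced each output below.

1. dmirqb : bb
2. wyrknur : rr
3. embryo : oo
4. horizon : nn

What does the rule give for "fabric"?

cc

Rule — double every character, then keep only the last 2 characters.
"fabric" → "cc".
(Check on "horizon": → "hhoorriizzoonn" → "nn" ✓)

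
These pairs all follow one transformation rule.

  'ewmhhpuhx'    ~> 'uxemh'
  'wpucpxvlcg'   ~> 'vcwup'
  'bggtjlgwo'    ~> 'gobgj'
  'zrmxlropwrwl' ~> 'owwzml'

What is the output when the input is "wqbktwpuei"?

pewbt

The rule is to keep every other character starting from the first (positions 1st, 3rd, 5th, ...), then move the first 3 characters to the end (rotate left by 3).
On "wqbktwpuei": the first step gives "wbtpe", and the second then gives "pewbt".
(Check on "bggtjlgwo": → "bgjgo" → "gobgj" ✓)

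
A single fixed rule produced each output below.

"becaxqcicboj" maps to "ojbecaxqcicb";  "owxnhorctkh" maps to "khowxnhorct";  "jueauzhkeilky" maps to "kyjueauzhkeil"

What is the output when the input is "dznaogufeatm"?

tmdznaogufea

Each output is the input with this applied: move the last 2 characters to the front (rotate right by 2).
On "dznaogufeatm" that produces "tmdznaogufea".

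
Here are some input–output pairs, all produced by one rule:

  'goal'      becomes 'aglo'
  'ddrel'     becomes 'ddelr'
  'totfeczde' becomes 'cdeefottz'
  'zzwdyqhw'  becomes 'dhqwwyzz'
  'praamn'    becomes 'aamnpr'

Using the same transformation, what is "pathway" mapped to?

Rule — sort the characters into alphabetical order.
So "pathway" becomes "aahptwy".

aahptwy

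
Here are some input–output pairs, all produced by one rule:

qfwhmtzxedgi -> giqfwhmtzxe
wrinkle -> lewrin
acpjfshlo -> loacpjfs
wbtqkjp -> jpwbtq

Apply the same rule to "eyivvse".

seeyiv

Looking at the pairs, the operation is to move the last 3 characters to the front (rotate right by 3), then delete the first character.
Starting from "eyivvse": after the first operation, "vseeyiv"; after the second, "seeyiv".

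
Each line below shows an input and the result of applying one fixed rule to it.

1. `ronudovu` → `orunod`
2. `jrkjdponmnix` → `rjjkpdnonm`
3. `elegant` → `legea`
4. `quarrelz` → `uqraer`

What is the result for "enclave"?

nelca

Rule — delete the last 2 characters, then swap each adjacent pair of characters (1↔2, 3↔4, ...).
Applying both steps to "enclave": "encla", then "nelca".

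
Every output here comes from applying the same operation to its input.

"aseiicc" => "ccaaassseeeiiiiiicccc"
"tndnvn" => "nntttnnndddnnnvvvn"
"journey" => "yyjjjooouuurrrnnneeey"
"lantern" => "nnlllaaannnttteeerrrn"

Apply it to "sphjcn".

nnsssppphhhjjjcccn

Each output is the input with this applied: repeat every character 3 times, then move the last 2 characters to the front (rotate right by 2).
Applying both steps to "sphjcn": "sssppphhhjjjcccnnn", then "nnsssppphhhjjjcccn".
(Check on "lantern": → "lllaaannnttteeerrrnnn" → "nnlllaaannnttteeerrrn" ✓)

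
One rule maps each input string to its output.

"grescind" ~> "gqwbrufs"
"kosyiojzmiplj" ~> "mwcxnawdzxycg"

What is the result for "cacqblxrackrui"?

In each case the input is transformed by: move the first 3 characters to the end (rotate left by 3), then shift every letter 12 places backward in the alphabet (wrapping around).
On "cacqblxrackrui": the first step gives "qblxrackruicac", and the second then gives "epzlfoqyfiwqoq".

epzlfoqyfiwqoq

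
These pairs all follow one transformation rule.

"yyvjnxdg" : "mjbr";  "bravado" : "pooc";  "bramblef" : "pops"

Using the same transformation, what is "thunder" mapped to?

hirf

The rule is to keep every other character starting from the first (positions 1st, 3rd, 5th, ...), then shift every letter 12 places backward in the alphabet (wrapping around).
"thunder" → "tudr" → "hirf".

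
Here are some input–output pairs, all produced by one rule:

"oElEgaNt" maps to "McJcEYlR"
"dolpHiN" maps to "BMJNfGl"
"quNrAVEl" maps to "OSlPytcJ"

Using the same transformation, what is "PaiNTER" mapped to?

nYGlrcp

Rule — shift every letter 2 places backward in the alphabet (wrapping around), then flip the case of every letter.
"PaiNTER" → "NygLRCP" → "nYGlrcp".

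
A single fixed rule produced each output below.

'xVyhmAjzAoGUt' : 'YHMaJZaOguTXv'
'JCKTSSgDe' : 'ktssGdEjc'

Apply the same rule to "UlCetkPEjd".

cETKpeJDuL

The rule is to flip the case of every letter, then move the first 2 characters to the end (rotate left by 2).
"UlCetkPEjd" → "uLcETKpeJD" → "cETKpeJDuL".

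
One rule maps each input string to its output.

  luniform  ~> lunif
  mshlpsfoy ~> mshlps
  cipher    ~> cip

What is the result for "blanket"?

The transformation: delete the last 3 characters.
Doing the same to "blanket": "blan".

blan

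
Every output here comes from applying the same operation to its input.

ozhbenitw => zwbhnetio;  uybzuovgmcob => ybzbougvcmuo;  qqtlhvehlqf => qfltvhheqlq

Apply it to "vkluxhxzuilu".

In each case the input is transformed by: swap the first and last characters, then swap each adjacent pair of characters (1↔2, 3↔4, ...).
"vkluxhxzuilu" → "ukluxhxzuilv" → "kuulhxzxiuvl".

kuulhxzxiuvl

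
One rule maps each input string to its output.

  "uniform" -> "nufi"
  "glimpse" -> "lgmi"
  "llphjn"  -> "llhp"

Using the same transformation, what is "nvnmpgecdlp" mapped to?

vnmn

In each case the input is transformed by: swap each adjacent pair of characters (1↔2, 3↔4, ...), then keep only the first 4 characters.
For "nvnmpgecdlp" the result is "vnmn".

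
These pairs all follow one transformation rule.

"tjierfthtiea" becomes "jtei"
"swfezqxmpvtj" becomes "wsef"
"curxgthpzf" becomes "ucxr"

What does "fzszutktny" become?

What's happening: swap each adjacent pair of characters (1↔2, 3↔4, ...), then keep only the first 4 characters.
Applying that to "fzszutktny" gives "zfzs".

zfzs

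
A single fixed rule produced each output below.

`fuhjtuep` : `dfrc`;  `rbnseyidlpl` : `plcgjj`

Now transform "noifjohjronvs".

The pattern: shift every letter 2 places backward in the alphabet (wrapping around), then keep every other character starting from the first (positions 1st, 3rd, 5th, ...).
Starting from "noifjohjronvs": after the first operation, "lmgdhmfhpmltq"; after the second, "lghfplq".

lghfplq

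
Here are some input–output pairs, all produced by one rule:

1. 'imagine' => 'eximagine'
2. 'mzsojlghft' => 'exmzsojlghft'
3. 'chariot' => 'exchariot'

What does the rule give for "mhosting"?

In each case the input is transformed by: prepend "ex".
Applying that to "mhosting" gives "exmhosting".

exmhosting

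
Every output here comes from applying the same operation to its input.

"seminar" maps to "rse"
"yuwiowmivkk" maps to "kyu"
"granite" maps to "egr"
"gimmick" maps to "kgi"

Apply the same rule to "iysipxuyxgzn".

What's happening: move the first 2 characters to the end (rotate left by 2), then keep only the last 3 characters.
For "iysipxuyxgzn" the result is "niy".

niy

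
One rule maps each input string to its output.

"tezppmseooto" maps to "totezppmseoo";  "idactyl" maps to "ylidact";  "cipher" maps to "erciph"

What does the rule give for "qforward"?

rdqforwa

Each output is the input with this applied: move the last 2 characters to the front (rotate right by 2).
So "qforward" becomes "rdqforwa".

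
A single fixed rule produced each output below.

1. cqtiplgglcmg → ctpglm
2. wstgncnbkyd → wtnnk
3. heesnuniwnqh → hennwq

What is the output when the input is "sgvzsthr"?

svsh

Each output is the input with this applied: delete the last character, then keep every other character starting from the first (positions 1st, 3rd, 5th, ...).
On "sgvzsthr": the first step gives "sgvzsth", and the second then gives "svsh".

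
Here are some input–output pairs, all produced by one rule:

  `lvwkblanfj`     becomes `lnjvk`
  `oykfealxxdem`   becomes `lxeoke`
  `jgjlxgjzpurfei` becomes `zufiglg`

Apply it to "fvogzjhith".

Rule — swap the front and back halves of the string, then keep every other character starting from the first (positions 1st, 3rd, 5th, ...).
Working it through for "fvogzjhith": intermediate "jhithfvogz", final "jihvg".
(Check on "jgjlxgjzpurfei": → "zpurfeijgjlxgj" → "zufiglg" ✓)

jihvg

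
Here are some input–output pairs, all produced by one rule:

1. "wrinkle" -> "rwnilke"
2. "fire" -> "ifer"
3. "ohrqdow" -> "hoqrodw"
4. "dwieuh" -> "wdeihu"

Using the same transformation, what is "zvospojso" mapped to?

The transformation: swap each adjacent pair of characters (1↔2, 3↔4, ...).
For "zvospojso" the result is "vzsoopsjo".

vzsoopsjo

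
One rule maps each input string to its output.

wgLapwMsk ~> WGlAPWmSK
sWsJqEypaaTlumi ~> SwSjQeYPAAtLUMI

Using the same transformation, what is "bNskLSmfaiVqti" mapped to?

The transformation: flip the case of every letter.
On "bNskLSmfaiVqti" that produces "BnSKlsMFAIvQTI".

BnSKlsMFAIvQTI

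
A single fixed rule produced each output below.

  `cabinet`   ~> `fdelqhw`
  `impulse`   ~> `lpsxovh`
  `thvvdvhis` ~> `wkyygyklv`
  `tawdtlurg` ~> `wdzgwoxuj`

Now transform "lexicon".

ohalfrq

Looking at the pairs, the operation is to shift every letter 3 places forward in the alphabet (wrapping around).
Applying that to "lexicon" gives "ohalfrq".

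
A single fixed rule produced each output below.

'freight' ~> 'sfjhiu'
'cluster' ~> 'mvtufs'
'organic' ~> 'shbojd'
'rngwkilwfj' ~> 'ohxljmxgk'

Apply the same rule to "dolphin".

Looking at the pairs, the operation is to delete the first character, then shift every letter 1 place forward in the alphabet (wrapping around).
On "dolphin": the first step gives "olphin", and the second then gives "pmqijo".

pmqijo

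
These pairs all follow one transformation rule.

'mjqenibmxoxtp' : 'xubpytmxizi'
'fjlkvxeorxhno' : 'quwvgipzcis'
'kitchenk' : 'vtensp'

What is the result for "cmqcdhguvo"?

The rule is to delete the last 2 characters, then shift every letter 11 places forward in the alphabet (wrapping around).
Starting from "cmqcdhguvo": after the first operation, "cmqcdhgu"; after the second, "nxbnosrf".

nxbnosrf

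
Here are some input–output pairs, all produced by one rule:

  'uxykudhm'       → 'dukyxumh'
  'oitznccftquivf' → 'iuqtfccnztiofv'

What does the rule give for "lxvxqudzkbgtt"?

gbkzduqxvxltt

The pattern: reverse the string, then move the first 2 characters to the end (rotate left by 2).
For "lxvxqudzkbgtt", step one produces "ttgbkzduqxvxl"; step two turns that into "gbkzduqxvxltt".
(Check on "uxykudhm": → "mhdukyxu" → "dukyxumh" ✓)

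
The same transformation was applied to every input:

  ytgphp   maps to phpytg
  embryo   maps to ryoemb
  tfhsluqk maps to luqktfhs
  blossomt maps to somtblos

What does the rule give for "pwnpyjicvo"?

Each output is the input with this applied: swap the front and back halves of the string.
So "pwnpyjicvo" becomes "jicvopwnpy".

jicvopwnpy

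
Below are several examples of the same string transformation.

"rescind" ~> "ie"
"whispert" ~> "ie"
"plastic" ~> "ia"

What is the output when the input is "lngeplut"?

ue

The transformation: sort the characters into reverse alphabetical order, then keep only the vowels.
Starting from "lngeplut": after the first operation, "utpnllge"; after the second, "ue".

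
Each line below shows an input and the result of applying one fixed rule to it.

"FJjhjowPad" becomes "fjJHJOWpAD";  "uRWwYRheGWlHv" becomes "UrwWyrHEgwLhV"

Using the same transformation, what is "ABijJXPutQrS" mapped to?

abIJjxpUTqRs

Rule — flip the case of every letter.
For "ABijJXPutQrS" the result is "abIJjxpUTqRs".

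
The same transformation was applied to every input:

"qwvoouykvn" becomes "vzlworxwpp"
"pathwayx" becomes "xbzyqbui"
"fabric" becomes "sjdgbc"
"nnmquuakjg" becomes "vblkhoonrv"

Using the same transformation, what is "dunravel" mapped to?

bwfmevos

Each output is the input with this applied: swap the front and back halves of the string, then shift every letter 1 place forward in the alphabet (wrapping around).
Applying both steps to "dunravel": "aveldunr", then "bwfmevos".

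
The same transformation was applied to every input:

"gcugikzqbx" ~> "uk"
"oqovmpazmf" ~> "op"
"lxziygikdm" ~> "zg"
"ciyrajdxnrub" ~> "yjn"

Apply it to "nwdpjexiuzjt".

The transformation: delete the last 3 characters, then keep one character in every 3, starting at position 3 (positions 3rd, 6th, 9th, ...).
Doing the same to "nwdpjexiuzjt": "deu".

deu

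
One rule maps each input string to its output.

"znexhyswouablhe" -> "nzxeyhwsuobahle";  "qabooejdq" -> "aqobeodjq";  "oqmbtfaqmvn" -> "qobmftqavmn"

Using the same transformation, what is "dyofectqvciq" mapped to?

Each output is the input with this applied: swap each adjacent pair of characters (1↔2, 3↔4, ...).
So "dyofectqvciq" becomes "ydfoceqtcvqi".

ydfoceqtcvqi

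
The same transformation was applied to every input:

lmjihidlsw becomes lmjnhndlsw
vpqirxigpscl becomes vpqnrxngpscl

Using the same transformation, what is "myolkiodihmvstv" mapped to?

Each output is the input with this applied: replace every "i" with "n".
On "myolkiodihmvstv" that produces "myolknodnhmvstv".

myolknodnhmvstv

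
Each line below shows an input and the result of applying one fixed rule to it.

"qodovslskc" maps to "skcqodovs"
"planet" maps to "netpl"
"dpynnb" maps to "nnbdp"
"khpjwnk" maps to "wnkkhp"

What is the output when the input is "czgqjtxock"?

ockczgqjt

The transformation: move the last 3 characters to the front (rotate right by 3), then delete the last character.
Starting from "czgqjtxock": after the first operation, "ockczgqjtx"; after the second, "ockczgqjt".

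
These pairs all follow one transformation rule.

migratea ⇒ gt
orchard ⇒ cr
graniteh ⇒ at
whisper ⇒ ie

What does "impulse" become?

ps

The transformation: keep one character in every 3, starting at position 3 (positions 3rd, 6th, 9th, ...).
Applying that to "impulse" gives "ps".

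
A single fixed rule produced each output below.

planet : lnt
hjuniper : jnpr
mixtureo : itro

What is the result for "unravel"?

In each case the input is transformed by: keep every other character starting from the second (positions 2nd, 4th, 6th, ...).
On "unravel" that produces "nae".

nae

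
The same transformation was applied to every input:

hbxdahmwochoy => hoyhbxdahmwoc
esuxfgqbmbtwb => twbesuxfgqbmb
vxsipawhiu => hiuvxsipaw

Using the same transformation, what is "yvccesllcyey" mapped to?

yeyyvccesllc

Each output is the input with this applied: move the last 3 characters to the front (rotate right by 3).
So "yvccesllcyey" becomes "yeyyvccesllc".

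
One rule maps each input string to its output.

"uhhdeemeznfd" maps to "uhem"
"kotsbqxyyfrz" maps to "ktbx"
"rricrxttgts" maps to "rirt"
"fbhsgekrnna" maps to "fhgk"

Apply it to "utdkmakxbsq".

udmk

The pattern: keep every other character starting from the first (positions 1st, 3rd, 5th, ...), then keep only the first 4 characters.
"utdkmakxbsq" → "udmkbq" → "udmk".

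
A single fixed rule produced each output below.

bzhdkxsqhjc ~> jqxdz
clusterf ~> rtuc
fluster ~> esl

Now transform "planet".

eap

Each output is the input with this applied: reverse the string, then keep every other character starting from the second (positions 2nd, 4th, 6th, ...).
"planet" → "eap".
(Check on "fluster": → "retsulf" → "esl" ✓)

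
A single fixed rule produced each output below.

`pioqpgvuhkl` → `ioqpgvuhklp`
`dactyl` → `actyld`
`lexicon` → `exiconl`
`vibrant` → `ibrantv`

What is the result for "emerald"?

In each case the input is transformed by: move the first character to the end.
For "emerald" the result is "meralde".

meralde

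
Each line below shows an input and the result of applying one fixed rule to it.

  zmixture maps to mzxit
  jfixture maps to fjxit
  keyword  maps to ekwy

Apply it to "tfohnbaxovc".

fthobnxa

The rule is to delete the last 3 characters, then swap each adjacent pair of characters (1↔2, 3↔4, ...).
Applying that to "tfohnbaxovc" gives "fthobnxa".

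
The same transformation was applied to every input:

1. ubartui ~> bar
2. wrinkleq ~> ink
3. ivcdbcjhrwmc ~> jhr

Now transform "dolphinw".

lph

In each case the input is transformed by: move the last 3 characters to the front (rotate right by 3), then keep only the last 3 characters.
Applying that to "dolphinw" gives "lph".
(Check on "ubartui": → "tuiubar" → "bar" ✓)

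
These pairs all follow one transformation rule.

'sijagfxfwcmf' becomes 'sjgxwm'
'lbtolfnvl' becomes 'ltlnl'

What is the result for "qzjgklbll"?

qjkbl

Rule — keep every other character starting from the first (positions 1st, 3rd, 5th, ...).
Doing the same to "qzjgklbll": "qjkbl".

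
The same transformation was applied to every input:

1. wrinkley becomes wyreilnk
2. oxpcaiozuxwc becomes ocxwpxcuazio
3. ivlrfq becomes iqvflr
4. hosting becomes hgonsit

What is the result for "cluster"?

The pattern: take characters alternately from the front and the back (1st, last, 2nd, 2nd-last, ...).
So "cluster" becomes "crleuts".

crleuts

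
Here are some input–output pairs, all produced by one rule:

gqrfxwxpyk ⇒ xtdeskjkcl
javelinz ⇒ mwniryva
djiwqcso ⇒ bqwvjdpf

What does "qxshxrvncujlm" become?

zdkfukeiaphwy

The rule is to shift every letter 13 places forward in the alphabet (wrapping around) — i.e. ROT13, then move the last character to the front.
On "qxshxrvncujlm": the first step gives "dkfukeiaphwyz", and the second then gives "zdkfukeiaphwy".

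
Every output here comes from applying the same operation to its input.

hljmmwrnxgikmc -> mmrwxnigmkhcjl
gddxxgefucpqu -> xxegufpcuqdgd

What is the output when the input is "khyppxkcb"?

ppkxbchky

The rule is to move the first 3 characters to the end (rotate left by 3), then swap each adjacent pair of characters (1↔2, 3↔4, ...).
Starting from "khyppxkcb": after the first operation, "ppxkcbkhy"; after the second, "ppkxbchky".
(Check on "hljmmwrnxgikmc": → "mmwrnxgikmchlj" → "mmrwxnigmkhcjl" ✓)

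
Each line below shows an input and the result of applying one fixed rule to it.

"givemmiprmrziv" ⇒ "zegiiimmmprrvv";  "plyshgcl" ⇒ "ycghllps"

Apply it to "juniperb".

ubeijnpr

What's happening: sort the characters into alphabetical order, then move the last character to the front.
For "juniperb" the result is "ubeijnpr".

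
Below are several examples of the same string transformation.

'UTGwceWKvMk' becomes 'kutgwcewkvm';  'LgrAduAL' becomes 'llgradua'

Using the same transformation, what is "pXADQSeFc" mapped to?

cpxadqsef

In each case the input is transformed by: move the last character to the front, then convert every letter to lowercase.
Applying both steps to "pXADQSeFc": "cpXADQSeF", then "cpxadqsef".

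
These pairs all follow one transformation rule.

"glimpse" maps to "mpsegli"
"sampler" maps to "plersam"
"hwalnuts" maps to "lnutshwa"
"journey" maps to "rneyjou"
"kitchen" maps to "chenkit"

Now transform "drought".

In each case the input is transformed by: move the first 3 characters to the end (rotate left by 3).
"drought" → "ughtdro".

ughtdro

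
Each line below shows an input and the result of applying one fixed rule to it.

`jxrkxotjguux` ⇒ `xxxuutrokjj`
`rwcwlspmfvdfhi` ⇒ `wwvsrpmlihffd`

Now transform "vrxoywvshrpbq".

Rule — sort the characters into reverse alphabetical order, then delete the last character.
For "vrxoywvshrpbq", step one produces "yxwvvsrrqpohb"; step two turns that into "yxwvvsrrqpoh".
(Check on "rwcwlspmfvdfhi": → "wwvsrpmlihffdc" → "wwvsrpmlihffd" ✓)

yxwvvsrrqpoh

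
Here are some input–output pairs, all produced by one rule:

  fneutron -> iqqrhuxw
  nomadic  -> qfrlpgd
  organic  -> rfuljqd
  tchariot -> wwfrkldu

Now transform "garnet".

Each output is the input with this applied: shift every letter 3 places forward in the alphabet (wrapping around), then take characters alternately from the front and the back (1st, last, 2nd, 2nd-last, ...).
For "garnet", step one produces "jduqhw"; step two turns that into "jwdhuq".
(Check on "nomadic": → "qrpdglf" → "qfrlpgd" ✓)

jwdhuq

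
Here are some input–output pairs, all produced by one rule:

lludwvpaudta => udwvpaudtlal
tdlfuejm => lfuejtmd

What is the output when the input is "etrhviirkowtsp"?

rhviirkowtsept

What's happening: swap the first and last characters, then move the first 2 characters to the end (rotate left by 2).
For "etrhviirkowtsp", step one produces "ptrhviirkowtse"; step two turns that into "rhviirkowtsept".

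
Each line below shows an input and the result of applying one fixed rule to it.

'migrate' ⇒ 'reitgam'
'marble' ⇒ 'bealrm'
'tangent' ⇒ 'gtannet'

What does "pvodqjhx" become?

qxvhojdp

Each output is the input with this applied: take characters alternately from the front and the back (1st, last, 2nd, 2nd-last, ...), then swap the first and last characters.
Applying both steps to "pvodqjhx": "pxvhojdq", then "qxvhojdp".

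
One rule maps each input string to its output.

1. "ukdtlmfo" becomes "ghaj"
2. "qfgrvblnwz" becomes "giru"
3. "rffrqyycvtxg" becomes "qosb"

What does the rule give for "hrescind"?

xdiy

What's happening: shift every letter 5 places backward in the alphabet (wrapping around), then keep only the last 4 characters.
Applying both steps to "hrescind": "cmznxdiy", then "xdiy".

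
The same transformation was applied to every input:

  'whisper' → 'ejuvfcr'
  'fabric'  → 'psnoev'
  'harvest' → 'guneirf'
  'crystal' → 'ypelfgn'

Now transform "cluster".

The transformation: move the last character to the front, then shift every letter 13 places forward in the alphabet (wrapping around) — i.e. ROT13.
Applying that to "cluster" gives "epyhfgr".

epyhfgr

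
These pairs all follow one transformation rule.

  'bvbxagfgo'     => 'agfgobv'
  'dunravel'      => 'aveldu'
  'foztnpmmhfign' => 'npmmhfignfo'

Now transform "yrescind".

cindyr

Looking at the pairs, the operation is to move the first 2 characters to the end (rotate left by 2), then delete the first 2 characters.
"yrescind" → "escindyr" → "cindyr".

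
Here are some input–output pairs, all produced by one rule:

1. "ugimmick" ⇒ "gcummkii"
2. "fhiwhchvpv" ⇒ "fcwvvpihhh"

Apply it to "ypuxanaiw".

Looking at the pairs, the operation is to sort the characters into reverse alphabetical order, then move the last 2 characters to the front (rotate right by 2).
Working it through for "ypuxanaiw": intermediate "yxwupniaa", final "aayxwupni".
(Check on "ugimmick": → "ummkiigc" → "gcummkii" ✓)

aayxwupni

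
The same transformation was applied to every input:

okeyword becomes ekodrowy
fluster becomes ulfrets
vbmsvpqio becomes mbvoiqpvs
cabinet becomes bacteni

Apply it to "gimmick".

The pattern: reverse the string, then move the last 3 characters to the front (rotate right by 3).
Working it through for "gimmick": intermediate "kcimmig", final "migkcim".
(Check on "vbmsvpqio": → "oiqpvsmbv" → "mbvoiqpvs" ✓)

migkcim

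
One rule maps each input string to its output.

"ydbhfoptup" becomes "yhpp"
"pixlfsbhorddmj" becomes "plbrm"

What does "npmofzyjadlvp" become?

What's happening: keep one character in every 3, starting at position 1 (positions 1st, 4th, 7th, ...).
For "npmofzyjadlvp" the result is "noydp".

noydp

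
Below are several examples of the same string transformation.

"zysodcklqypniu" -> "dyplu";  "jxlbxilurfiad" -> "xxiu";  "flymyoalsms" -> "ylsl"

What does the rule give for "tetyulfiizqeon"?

ueqin

Looking at the pairs, the operation is to keep one character in every 3, starting at position 2 (positions 2nd, 5th, 8th, ...), then swap each adjacent pair of characters (1↔2, 3↔4, ...).
Applying both steps to "tetyulfiizqeon": "euiqn", then "ueqin".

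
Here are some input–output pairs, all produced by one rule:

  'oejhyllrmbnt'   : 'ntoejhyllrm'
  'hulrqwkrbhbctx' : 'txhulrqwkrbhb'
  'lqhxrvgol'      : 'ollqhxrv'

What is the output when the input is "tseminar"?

artsemi

The pattern: move the last 2 characters to the front (rotate right by 2), then delete the last character.
Applying both steps to "tseminar": "artsemin", then "artsemi".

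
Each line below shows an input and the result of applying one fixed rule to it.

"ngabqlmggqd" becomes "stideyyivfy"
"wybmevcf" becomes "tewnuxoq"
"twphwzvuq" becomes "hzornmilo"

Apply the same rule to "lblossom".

Looking at the pairs, the operation is to move the first 2 characters to the end (rotate left by 2), then shift every letter 8 places backward in the alphabet (wrapping around).
"lblossom" → "lossomlb" → "dgkkgedt".

dgkkgedt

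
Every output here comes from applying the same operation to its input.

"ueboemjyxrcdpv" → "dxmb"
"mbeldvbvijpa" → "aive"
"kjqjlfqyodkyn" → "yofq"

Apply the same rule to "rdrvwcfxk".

The pattern: keep one character in every 3, starting at position 3 (positions 3rd, 6th, 9th, ...), then reverse the string.
On "rdrvwcfxk": the first step gives "rck", and the second then gives "kcr".

kcr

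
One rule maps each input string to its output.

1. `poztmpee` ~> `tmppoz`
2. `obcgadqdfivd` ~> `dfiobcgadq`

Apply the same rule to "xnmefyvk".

Each output is the input with this applied: delete the last 2 characters, then move the last 3 characters to the front (rotate right by 3).
On "xnmefyvk": the first step gives "xnmefy", and the second then gives "efyxnm".

efyxnm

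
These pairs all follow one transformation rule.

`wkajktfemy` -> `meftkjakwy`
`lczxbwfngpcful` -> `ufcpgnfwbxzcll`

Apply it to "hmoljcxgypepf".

Looking at the pairs, the operation is to reverse the string, then move the first character to the end.
Working it through for "hmoljcxgypepf": intermediate "fpepygxcjlomh", final "pepygxcjlomhf".

pepygxcjlomhf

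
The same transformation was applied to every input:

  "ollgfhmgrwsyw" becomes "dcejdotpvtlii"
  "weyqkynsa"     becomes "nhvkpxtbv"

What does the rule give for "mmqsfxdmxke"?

pcuajuhbjjn

Looking at the pairs, the operation is to move the first 3 characters to the end (rotate left by 3), then shift every letter 3 places backward in the alphabet (wrapping around).
Starting from "mmqsfxdmxke": after the first operation, "sfxdmxkemmq"; after the second, "pcuajuhbjjn".
(Check on "weyqkynsa": → "qkynsawey" → "nhvkpxtbv" ✓)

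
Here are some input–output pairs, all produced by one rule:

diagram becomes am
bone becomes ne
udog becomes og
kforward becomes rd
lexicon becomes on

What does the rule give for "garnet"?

In each case the input is transformed by: keep only the last 2 characters.
Applying that to "garnet" gives "et".

et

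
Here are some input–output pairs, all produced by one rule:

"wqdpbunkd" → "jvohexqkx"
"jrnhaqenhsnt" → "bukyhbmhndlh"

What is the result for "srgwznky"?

The pattern: move the first 3 characters to the end (rotate left by 3), then shift every letter 6 places backward in the alphabet (wrapping around).
Starting from "srgwznky": after the first operation, "wznkysrg"; after the second, "qthesmla".

qthesmla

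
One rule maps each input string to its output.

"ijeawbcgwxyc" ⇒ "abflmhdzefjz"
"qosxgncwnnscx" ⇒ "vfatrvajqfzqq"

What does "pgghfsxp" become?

vassjjki

Rule — shift every letter 3 places forward in the alphabet (wrapping around), then move the last 3 characters to the front (rotate right by 3).
Applying both steps to "pgghfsxp": "sjjkivas", then "vassjjki".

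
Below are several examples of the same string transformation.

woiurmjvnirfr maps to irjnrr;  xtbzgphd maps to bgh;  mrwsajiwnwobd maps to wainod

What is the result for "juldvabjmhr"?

Rule — delete the first 2 characters, then keep every other character starting from the first (positions 1st, 3rd, 5th, ...).
On "juldvabjmhr": the first step gives "ldvabjmhr", and the second then gives "lvbmr".

lvbmr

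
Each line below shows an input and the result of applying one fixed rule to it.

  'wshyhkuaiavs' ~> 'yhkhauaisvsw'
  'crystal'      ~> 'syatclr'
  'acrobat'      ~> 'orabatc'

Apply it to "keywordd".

What's happening: move the first 2 characters to the end (rotate left by 2), then swap each adjacent pair of characters (1↔2, 3↔4, ...).
On "keywordd": the first step gives "yworddke", and the second then gives "wyroddek".

wyroddek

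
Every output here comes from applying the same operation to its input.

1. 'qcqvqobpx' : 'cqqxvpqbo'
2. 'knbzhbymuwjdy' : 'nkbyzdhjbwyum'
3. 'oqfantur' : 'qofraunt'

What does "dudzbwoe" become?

uddezobw

Looking at the pairs, the operation is to move the first character to the end, then take characters alternately from the front and the back (1st, last, 2nd, 2nd-last, ...).
Working it through for "dudzbwoe": intermediate "udzbwoed", final "uddezobw".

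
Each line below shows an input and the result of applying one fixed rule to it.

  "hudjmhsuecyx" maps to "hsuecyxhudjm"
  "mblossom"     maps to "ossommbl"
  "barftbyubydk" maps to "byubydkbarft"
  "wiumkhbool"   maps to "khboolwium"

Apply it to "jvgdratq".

dratqjvg

Looking at the pairs, the operation is to move the last character to the front, then swap the front and back halves of the string.
For "jvgdratq", step one produces "qjvgdrat"; step two turns that into "dratqjvg".
(Check on "wiumkhbool": → "lwiumkhboo" → "khboolwium" ✓)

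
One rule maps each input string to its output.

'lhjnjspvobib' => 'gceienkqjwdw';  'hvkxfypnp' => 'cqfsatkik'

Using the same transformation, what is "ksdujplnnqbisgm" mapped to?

The rule is to shift every letter 5 places backward in the alphabet (wrapping around).
So "ksdujplnnqbisgm" becomes "fnypekgiilwdnbh".

fnypekgiilwdnbh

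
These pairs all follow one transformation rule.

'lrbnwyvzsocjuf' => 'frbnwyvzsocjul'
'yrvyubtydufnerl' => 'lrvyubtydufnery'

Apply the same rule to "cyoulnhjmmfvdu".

uyoulnhjmmfvdc

Rule — swap the first and last characters.
On "cyoulnhjmmfvdu" that produces "uyoulnhjmmfvdc".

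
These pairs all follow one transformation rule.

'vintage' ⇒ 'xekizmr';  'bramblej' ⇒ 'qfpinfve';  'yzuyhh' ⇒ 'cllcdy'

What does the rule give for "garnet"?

The pattern: shift every letter 4 places forward in the alphabet (wrapping around), then move the first 3 characters to the end (rotate left by 3).
Starting from "garnet": after the first operation, "kevrix"; after the second, "rixkev".
(Check on "bramblej": → "fveqfpin" → "qfpinfve" ✓)

rixkev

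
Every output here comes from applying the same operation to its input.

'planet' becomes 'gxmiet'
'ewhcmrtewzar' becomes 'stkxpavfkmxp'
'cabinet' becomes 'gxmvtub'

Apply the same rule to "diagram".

ktfwbtz

Each output is the input with this applied: move the last 3 characters to the front (rotate right by 3), then shift every letter 7 places backward in the alphabet (wrapping around).
Doing the same to "diagram": "ktfwbtz".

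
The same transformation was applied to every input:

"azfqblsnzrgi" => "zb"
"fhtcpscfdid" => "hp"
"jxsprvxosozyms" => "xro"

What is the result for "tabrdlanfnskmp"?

The pattern: keep one character in every 3, starting at position 2 (positions 2nd, 5th, 8th, ...), then delete the last 2 characters.
Applying both steps to "tabrdlanfnskmp": "adnsp", then "adn".

adn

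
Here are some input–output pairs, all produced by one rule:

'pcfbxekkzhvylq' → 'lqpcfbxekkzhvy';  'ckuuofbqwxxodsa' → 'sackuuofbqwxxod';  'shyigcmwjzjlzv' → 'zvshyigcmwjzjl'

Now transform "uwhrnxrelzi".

ziuwhrnxrel

Looking at the pairs, the operation is to move the last 2 characters to the front (rotate right by 2).
For "uwhrnxrelzi" the result is "ziuwhrnxrel".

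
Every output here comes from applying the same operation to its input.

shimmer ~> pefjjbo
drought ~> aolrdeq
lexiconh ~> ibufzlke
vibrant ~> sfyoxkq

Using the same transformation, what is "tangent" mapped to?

qxkdbkq

In each case the input is transformed by: shift every letter 3 places backward in the alphabet (wrapping around).
Applying that to "tangent" gives "qxkdbkq".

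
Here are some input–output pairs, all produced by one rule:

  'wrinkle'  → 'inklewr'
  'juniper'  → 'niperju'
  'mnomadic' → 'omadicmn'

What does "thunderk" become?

Each output is the input with this applied: move the first 2 characters to the end (rotate left by 2).
"thunderk" → "underkth".

underkth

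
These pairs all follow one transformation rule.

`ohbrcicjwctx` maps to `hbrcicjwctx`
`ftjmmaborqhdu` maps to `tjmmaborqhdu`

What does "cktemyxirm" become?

ktemyxirm

The rule is to delete the first character.
So "cktemyxirm" becomes "ktemyxirm".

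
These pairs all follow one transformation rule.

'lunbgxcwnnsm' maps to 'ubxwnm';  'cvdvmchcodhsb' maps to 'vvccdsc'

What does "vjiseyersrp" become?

In each case the input is transformed by: move the first character to the end, then keep every other character starting from the first (positions 1st, 3rd, 5th, ...).
On "vjiseyersrp" that produces "jsyrrv".
(Check on "cvdvmchcodhsb": → "vdvmchcodhsbc" → "vvccdsc" ✓)

jsyrrv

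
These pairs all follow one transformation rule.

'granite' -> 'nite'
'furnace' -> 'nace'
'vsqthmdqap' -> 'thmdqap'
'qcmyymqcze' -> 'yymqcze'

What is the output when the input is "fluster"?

ster

Rule — delete the first 3 characters.
For "fluster" the result is "ster".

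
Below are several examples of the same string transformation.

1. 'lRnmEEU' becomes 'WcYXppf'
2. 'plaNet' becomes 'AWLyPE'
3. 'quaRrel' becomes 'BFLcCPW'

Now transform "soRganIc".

Rule — flip the case of every letter, then shift every letter 11 places forward in the alphabet (wrapping around).
So "soRganIc" becomes "DZcRLYtN".

DZcRLYtN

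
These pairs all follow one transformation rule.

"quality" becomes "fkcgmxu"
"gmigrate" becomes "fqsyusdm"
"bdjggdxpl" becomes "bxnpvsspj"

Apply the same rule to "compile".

xqoaybu

Each output is the input with this applied: move the last 2 characters to the front (rotate right by 2), then shift every letter 12 places forward in the alphabet (wrapping around).
Starting from "compile": after the first operation, "lecompi"; after the second, "xqoaybu".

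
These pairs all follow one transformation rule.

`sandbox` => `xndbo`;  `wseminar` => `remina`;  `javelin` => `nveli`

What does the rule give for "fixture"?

extur

In each case the input is transformed by: delete the first 2 characters, then move the last character to the front.
Working it through for "fixture": intermediate "xture", final "extur".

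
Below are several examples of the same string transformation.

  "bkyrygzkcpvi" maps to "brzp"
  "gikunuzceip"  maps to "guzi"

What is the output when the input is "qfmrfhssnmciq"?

The rule is to keep one character in every 3, starting at position 1 (positions 1st, 4th, 7th, ...).
For "qfmrfhssnmciq" the result is "qrsmq".

qrsmq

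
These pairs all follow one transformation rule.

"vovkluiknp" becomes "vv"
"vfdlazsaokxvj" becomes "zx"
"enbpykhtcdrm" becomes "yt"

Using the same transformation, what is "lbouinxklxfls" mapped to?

xx

The transformation: sort the characters into reverse alphabetical order, then keep only the first 2 characters.
For "lbouinxklxfls", step one produces "xxusonlllkifb"; step two turns that into "xx".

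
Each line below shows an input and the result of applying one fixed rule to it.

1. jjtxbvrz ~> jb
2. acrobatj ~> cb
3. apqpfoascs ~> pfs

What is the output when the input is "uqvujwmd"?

Rule — delete the last character, then keep one character in every 3, starting at position 2 (positions 2nd, 5th, 8th, ...).
"uqvujwmd" → "uqvujwm" → "qj".

qj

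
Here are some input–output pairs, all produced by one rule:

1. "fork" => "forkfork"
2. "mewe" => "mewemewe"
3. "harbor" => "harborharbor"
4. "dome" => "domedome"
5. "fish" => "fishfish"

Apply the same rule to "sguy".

Each output is the input with this applied: write the whole string twice.
Doing the same to "sguy": "sguysguy".

sguysguy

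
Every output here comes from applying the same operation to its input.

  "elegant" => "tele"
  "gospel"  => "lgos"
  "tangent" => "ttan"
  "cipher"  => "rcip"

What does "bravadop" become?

In each case the input is transformed by: move the first 3 characters to the end (rotate left by 3), then keep only the last 4 characters.
"bravadop" → "vadopbra" → "pbra".

pbra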